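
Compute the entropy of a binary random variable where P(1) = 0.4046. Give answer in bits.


H = -p*log2(p) - (1-p)*log2(1-p). -0.4046*log2(0.4046) = 0.528178; -0.5954*log2(0.5954) = 0.445400. H = 0.528178 + 0.445400 = 0.9736

0.9736 bits


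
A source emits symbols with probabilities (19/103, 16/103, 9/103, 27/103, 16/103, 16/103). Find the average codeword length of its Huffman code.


Huffman construction (repeatedly merge the two least-probable nodes; each merge adds 1 bit to every symbol beneath it): 9/103 + 16/103 = 25/103; 16/103 + 16/103 = 32/103; 19/103 + 25/103 = 44/103; 27/103 + 32/103 = 59/103; 44/103 + 59/103 = 1. Resulting codeword lengths (in the order the probabilities were given): (2, 3, 3, 2, 3, 3). L_avg = sum(p_i * l_i) = 19/103*2 + 16/103*3 + 9/103*3 + 27/103*2 + 16/103*3 + 16/103*3 = 263/103 = 2.5534

2.5534 bits


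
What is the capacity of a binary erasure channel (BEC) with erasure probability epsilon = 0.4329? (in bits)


C = 1 - epsilon = 1 - 0.4329 = 0.5671

0.5671 bits


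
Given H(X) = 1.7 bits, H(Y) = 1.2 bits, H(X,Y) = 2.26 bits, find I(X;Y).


I(X;Y) = H(X) + H(Y) - H(X,Y) = 1.7 + 1.2 - 2.26 = 0.64

0.64 bits


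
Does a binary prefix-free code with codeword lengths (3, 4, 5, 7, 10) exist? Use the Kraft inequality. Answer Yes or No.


Kraft sum = sum(2^(-l_i)) = 0.2275, need <= 1. Result: satisfied (a binary prefix-free code with these lengths exists)

Yes


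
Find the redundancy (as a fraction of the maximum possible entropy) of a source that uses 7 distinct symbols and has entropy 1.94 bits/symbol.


H_max = log2(K) = log2(7) = 2.8074 bits/symbol. Redundancy = 1 - H/H_max = 1 - 1.94/2.8074 = 1 - 0.691 = 0.309

0.309


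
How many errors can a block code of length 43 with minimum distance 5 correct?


Correction capability = floor((d-1)/2) = floor((5-1)/2) = 2

2 errors


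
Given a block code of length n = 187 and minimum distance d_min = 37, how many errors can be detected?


Detection capability = d_min - 1 = 37 - 1 = 36

36 errors


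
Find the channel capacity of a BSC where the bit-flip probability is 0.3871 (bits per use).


H(p) = -p*log2(p) - (1-p)*log2(1-p) = -0.3871*log2(0.3871) - 0.6129*log2(0.6129) = 0.530026 + 0.432877 = 0.9629. C = 1 - H(p) = 1 - 0.9629 = 0.0371

0.0371 bits


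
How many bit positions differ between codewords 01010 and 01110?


Count differing positions: . . ^ . . = 1 differences

1


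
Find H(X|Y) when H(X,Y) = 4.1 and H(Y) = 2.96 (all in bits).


H(X|Y) = H(X,Y) - H(Y) = 4.1 - 2.96 = 1.14

1.14 bits


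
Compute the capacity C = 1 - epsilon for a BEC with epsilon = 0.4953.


C = 1 - epsilon = 1 - 0.4953 = 0.5047

0.5047 bits


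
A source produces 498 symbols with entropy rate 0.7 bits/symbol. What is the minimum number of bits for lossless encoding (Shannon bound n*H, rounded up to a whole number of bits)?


Minimum bits >= n * H = 498 * 0.7 = 348.6, rounded up to a whole number of bits = 349

349 bits


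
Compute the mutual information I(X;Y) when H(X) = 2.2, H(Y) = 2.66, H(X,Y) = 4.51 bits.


I(X;Y) = H(X) + H(Y) - H(X,Y) = 2.2 + 2.66 - 4.51 = 0.35

0.35 bits


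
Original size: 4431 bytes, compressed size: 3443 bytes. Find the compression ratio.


Ratio = original / compressed = 4431 / 3443 = 1.287

1.287


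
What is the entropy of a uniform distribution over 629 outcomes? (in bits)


H = log2(n) = log2(629) = 9.2969

9.2969 bits


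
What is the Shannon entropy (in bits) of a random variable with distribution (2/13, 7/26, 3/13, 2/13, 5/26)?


H = -sum(p_i * log2(p_i)). Terms: -(2/13)*log2(2/13) = 0.415452; -(7/26)*log2(7/26) = 0.509677; -(3/13)*log2(3/13) = 0.488187; -(2/13)*log2(2/13) = 0.415452; -(5/26)*log2(5/26) = 0.457406. H = 0.415452 + 0.509677 + 0.488187 + 0.415452 + 0.457406 = 2.2862

2.2862 bits


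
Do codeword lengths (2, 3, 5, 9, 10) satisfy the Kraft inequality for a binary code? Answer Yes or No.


Kraft sum = sum(2^(-l_i)) = 0.4092, need <= 1. Result: satisfied (a binary prefix-free code with these lengths exists)

Yes


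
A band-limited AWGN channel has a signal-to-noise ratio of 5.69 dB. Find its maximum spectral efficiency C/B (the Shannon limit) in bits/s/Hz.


SNR_linear = 10^(5.69/10) = 3.7068; C/B = log2(1 + SNR_linear) = log2(1 + 3.7068) = 2.2347

2.2347 bits/s/Hz


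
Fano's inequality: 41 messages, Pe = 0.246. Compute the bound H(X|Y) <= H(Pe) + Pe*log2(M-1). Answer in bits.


H(Pe) = -Pe*log2(Pe) - (1-Pe)*log2(1-Pe) = -0.246*log2(0.246) - 0.754*log2(0.754) = 0.497724 + 0.307152 = 0.8049. Pe*log2(M-1) = 0.246*log2(40) = 1.309194. Bound = H(Pe) + Pe*log2(M-1) = 0.497724 + 0.307152 + 1.309194 = 2.1141

2.1141 bits


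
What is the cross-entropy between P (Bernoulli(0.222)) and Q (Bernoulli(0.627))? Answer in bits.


H(P,Q) = -p*log2(q) - (1-p)*log2(1-q). -0.222*log2(0.627) = 0.149509; -0.778*log2(0.373) = 1.106901. H(P,Q) = 0.149509 + 1.106901 = 1.2564

1.2564 bits


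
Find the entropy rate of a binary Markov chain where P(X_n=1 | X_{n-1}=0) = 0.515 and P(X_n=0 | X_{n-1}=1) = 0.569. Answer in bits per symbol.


Stationary distribution: pi_0 = p10/(p01+p10) = 0.5249, pi_1 = 0.4751. Entropy rate H' = pi_0*H(p01) + pi_1*H(p10) = 0.5249*0.9994 + 0.4751*0.9862 = 0.9931

0.9931 bits/symbol


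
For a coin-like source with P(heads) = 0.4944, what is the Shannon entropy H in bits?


H = -p*log2(p) - (1-p)*log2(1-p). -0.4944*log2(0.4944) = 0.502434; -0.5056*log2(0.5056) = 0.497476. H = 0.502434 + 0.497476 = 0.9999

0.9999 bits


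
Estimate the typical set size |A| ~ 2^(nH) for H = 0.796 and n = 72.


log2|A_typical| = nH = 72 * 0.796 = 57.312, so |A_typical| ~ 2^57.312 = 1.789e+17

1.789e+17


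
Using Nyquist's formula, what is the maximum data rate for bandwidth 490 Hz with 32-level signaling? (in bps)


Rate = 2 * B * log2(M) = 2 * 490 * 5.0 = 4900.0

4900.0 bps


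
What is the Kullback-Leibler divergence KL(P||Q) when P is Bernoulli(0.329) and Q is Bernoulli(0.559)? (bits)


KL = p*log2(p/q) + (1-p)*log2((1-p)/(1-q)) = 0.329*log2(0.329/0.559) + 0.671*log2(0.671/0.441) = 0.1547

0.1547 bits


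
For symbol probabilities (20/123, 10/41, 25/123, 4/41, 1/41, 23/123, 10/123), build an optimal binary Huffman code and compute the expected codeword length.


Huffman construction (repeatedly merge the two least-probable nodes; each merge adds 1 bit to every symbol beneath it): 1/41 + 10/123 = 13/123; 4/41 + 13/123 = 25/123; 20/123 + 23/123 = 43/123; 25/123 + 25/123 = 50/123; 10/41 + 43/123 = 73/123; 50/123 + 73/123 = 1. Resulting codeword lengths (in the order the probabilities were given): (3, 2, 2, 3, 4, 3, 4). L_avg = sum(p_i * l_i) = 20/123*3 + 10/41*2 + 25/123*2 + 4/41*3 + 1/41*4 + 23/123*3 + 10/123*4 = 109/41 = 2.6585

2.6585 bits


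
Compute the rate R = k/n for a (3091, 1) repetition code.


Rate = k/n = 1/3091

1/3091


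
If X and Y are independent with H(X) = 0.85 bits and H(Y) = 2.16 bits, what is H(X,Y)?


For independent variables, H(X,Y) = H(X) + H(Y) = 0.85 + 2.16 = 3.01

3.01 bits


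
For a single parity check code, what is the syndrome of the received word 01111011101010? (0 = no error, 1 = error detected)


Syndrome = XOR of all bits = 0 XOR 1 XOR 1 XOR 1 XOR 1 XOR 0 XOR 1 XOR 1 XOR 1 XOR 0 XOR 1 XOR 0 XOR 1 XOR 0 = 1

1


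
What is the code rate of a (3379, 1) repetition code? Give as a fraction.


Rate = k/n = 1/3379

1/3379


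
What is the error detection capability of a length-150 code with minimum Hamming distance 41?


Detection capability = d_min - 1 = 41 - 1 = 40

40 errors


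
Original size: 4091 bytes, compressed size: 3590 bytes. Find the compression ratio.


Ratio = original / compressed = 4091 / 3590 = 1.1396

1.1396


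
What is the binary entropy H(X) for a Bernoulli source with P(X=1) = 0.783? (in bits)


H = -p*log2(p) - (1-p)*log2(1-p). -0.783*log2(0.783) = 0.276333; -0.217*log2(0.217) = 0.478319. H = 0.276333 + 0.478319 = 0.7547

0.7547 bits


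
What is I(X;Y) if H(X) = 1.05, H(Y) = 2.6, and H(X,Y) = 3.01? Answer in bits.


I(X;Y) = H(X) + H(Y) - H(X,Y) = 1.05 + 2.6 - 3.01 = 0.64

0.64 bits


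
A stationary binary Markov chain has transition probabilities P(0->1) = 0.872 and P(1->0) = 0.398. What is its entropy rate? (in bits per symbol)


Stationary distribution: pi_0 = p10/(p01+p10) = 0.3134, pi_1 = 0.6866. Entropy rate H' = pi_0*H(p01) + pi_1*H(p10) = 0.3134*0.5519 + 0.6866*0.9698 = 0.8388

0.8388 bits/symbol


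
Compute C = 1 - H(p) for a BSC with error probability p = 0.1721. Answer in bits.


H(p) = -p*log2(p) - (1-p)*log2(1-p) = -0.1721*log2(0.1721) - 0.8279*log2(0.8279) = 0.436907 + 0.225579 = 0.6625. C = 1 - H(p) = 1 - 0.6625 = 0.3375

0.3375 bits


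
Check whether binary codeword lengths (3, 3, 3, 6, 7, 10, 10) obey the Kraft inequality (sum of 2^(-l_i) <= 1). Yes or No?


Kraft sum = sum(2^(-l_i)) = 0.4004, need <= 1. Result: satisfied (a binary prefix-free code with these lengths exists)

Yes


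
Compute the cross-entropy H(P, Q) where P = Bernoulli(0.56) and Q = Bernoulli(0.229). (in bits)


H(P,Q) = -p*log2(q) - (1-p)*log2(1-q). -0.56*log2(0.229) = 1.190885; -0.44*log2(0.771) = 0.165087. H(P,Q) = 1.190885 + 0.165087 = 1.356

1.356 bits


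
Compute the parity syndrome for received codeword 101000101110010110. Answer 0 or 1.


Syndrome = XOR of all bits = 1 XOR 0 XOR 1 XOR 0 XOR 0 XOR 0 XOR 1 XOR 0 XOR 1 XOR 1 XOR 1 XOR 0 XOR 0 XOR 1 XOR 0 XOR 1 XOR 1 XOR 0 = 1

1


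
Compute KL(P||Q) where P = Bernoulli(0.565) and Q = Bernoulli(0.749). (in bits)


KL = p*log2(p/q) + (1-p)*log2((1-p)/(1-q)) = 0.565*log2(0.565/0.749) + 0.435*log2(0.435/0.251) = 0.1153

0.1153 bits


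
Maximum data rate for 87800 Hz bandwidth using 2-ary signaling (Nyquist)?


Rate = 2 * B * log2(M) = 2 * 87800 * 1.0 = 175600.0

175600.0 bps


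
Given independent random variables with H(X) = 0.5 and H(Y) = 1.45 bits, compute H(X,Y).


For independent variables, H(X,Y) = H(X) + H(Y) = 0.5 + 1.45 = 1.95

1.95 bits


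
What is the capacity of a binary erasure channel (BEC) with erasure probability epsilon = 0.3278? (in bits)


C = 1 - epsilon = 1 - 0.3278 = 0.6722

0.6722 bits


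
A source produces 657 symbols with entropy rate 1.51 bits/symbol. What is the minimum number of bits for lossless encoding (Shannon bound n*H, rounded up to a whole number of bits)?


Minimum bits >= n * H = 657 * 1.51 = 992.07, rounded up to a whole number of bits = 993

993 bits


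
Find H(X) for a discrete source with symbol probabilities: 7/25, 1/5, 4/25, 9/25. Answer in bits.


H = -sum(p_i * log2(p_i)). Terms: -(7/25)*log2(7/25) = 0.514220; -(1/5)*log2(1/5) = 0.464386; -(4/25)*log2(4/25) = 0.423017; -(9/25)*log2(9/25) = 0.530615. H = 0.514220 + 0.464386 + 0.423017 + 0.530615 = 1.9322

1.9322 bits


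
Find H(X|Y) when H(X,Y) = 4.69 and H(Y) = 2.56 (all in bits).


H(X|Y) = H(X,Y) - H(Y) = 4.69 - 2.56 = 2.13

2.13 bits


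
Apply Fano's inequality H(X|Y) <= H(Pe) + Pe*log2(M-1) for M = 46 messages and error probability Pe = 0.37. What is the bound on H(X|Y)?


H(Pe) = -Pe*log2(Pe) - (1-Pe)*log2(1-Pe) = -0.37*log2(0.37) - 0.63*log2(0.63) = 0.530729 + 0.419943 = 0.9507. Pe*log2(M-1) = 0.37*log2(45) = 2.031986. Bound = H(Pe) + Pe*log2(M-1) = 0.530729 + 0.419943 + 2.031986 = 2.9827

2.9827 bits


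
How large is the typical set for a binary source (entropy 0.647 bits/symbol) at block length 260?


log2|A_typical| = nH = 260 * 0.647 = 168.22, so |A_typical| ~ 2^168.22 = 4.358e+50

4.358e+50


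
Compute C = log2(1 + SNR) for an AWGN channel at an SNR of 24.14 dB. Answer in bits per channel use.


SNR_linear = 10^(24.14/10) = 259.4179; C = log2(1 + SNR_linear) = log2(1 + 259.4179) = 8.0247

8.0247 bits/channel use


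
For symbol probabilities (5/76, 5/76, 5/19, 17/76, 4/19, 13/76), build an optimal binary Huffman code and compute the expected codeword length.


Huffman construction (repeatedly merge the two least-probable nodes; each merge adds 1 bit to every symbol beneath it): 5/76 + 5/76 = 5/38; 5/38 + 13/76 = 23/76; 4/19 + 17/76 = 33/76; 5/19 + 23/76 = 43/76; 33/76 + 43/76 = 1. Resulting codeword lengths (in the order the probabilities were given): (4, 4, 2, 2, 2, 3). L_avg = sum(p_i * l_i) = 5/76*4 + 5/76*4 + 5/19*2 + 17/76*2 + 4/19*2 + 13/76*3 = 185/76 = 2.4342

2.4342 bits


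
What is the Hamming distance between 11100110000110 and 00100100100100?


Count differing positions: ^ ^ . . . . ^ . ^ . . . ^ . = 5 differences

5


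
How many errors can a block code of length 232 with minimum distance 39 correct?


Correction capability = floor((d-1)/2) = floor((39-1)/2) = 19

19 errors


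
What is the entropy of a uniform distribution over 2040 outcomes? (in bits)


H = log2(n) = log2(2040) = 10.9944

10.9944 bits


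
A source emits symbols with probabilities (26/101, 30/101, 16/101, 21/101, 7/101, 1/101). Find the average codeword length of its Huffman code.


Huffman construction (repeatedly merge the two least-probable nodes; each merge adds 1 bit to every symbol beneath it): 1/101 + 7/101 = 8/101; 8/101 + 16/101 = 24/101; 21/101 + 24/101 = 45/101; 26/101 + 30/101 = 56/101; 45/101 + 56/101 = 1. Resulting codeword lengths (in the order the probabilities were given): (2, 2, 3, 2, 4, 4). L_avg = sum(p_i * l_i) = 26/101*2 + 30/101*2 + 16/101*3 + 21/101*2 + 7/101*4 + 1/101*4 = 234/101 = 2.3168

2.3168 bits


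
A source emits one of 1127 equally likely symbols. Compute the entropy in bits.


H = log2(n) = log2(1127) = 10.1383

10.1383 bits


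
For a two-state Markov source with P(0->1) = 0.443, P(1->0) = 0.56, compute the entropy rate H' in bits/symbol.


Stationary distribution: pi_0 = p10/(p01+p10) = 0.5583, pi_1 = 0.4417. Entropy rate H' = pi_0*H(p01) + pi_1*H(p10) = 0.5583*0.9906 + 0.4417*0.9896 = 0.9902

0.9902 bits/symbol


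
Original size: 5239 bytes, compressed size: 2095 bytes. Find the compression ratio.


Ratio = original / compressed = 5239 / 2095 = 2.5007

2.5007


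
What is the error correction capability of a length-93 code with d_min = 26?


Correction capability = floor((d-1)/2) = floor((26-1)/2) = 12

12 errors


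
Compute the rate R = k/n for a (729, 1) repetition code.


Rate = k/n = 1/729

1/729


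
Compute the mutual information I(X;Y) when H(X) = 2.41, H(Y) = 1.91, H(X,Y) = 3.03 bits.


I(X;Y) = H(X) + H(Y) - H(X,Y) = 2.41 + 1.91 - 3.03 = 1.29

1.29 bits


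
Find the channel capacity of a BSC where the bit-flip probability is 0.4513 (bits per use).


H(p) = -p*log2(p) - (1-p)*log2(1-p) = -0.4513*log2(0.4513) - 0.5487*log2(0.5487) = 0.518021 + 0.475125 = 0.9931. C = 1 - H(p) = 1 - 0.9931 = 0.0069

0.0069 bits


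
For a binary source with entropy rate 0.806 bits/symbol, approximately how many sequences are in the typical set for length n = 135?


log2|A_typical| = nH = 135 * 0.806 = 108.81, so |A_typical| ~ 2^108.81 = 5.689e+32

5.689e+32


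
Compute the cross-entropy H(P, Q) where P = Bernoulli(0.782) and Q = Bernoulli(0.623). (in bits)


H(P,Q) = -p*log2(q) - (1-p)*log2(1-q). -0.782*log2(0.623) = 0.533868; -0.218*log2(0.377) = 0.306805. H(P,Q) = 0.533868 + 0.306805 = 0.8407

0.8407 bits


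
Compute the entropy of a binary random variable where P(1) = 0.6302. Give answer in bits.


H = -p*log2(p) - (1-p)*log2(1-p). -0.6302*log2(0.6302) = 0.419788; -0.3698*log2(0.3698) = 0.530731. H = 0.419788 + 0.530731 = 0.9505

0.9505 bits


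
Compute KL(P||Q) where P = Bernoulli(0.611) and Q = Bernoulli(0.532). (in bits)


KL = p*log2(p/q) + (1-p)*log2((1-p)/(1-q)) = 0.611*log2(0.611/0.532) + 0.389*log2(0.389/0.468) = 0.0183

0.0183 bits


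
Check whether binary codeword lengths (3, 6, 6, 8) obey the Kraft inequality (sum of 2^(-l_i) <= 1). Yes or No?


Kraft sum = sum(2^(-l_i)) = 0.1602, need <= 1. Result: satisfied (a binary prefix-free code with these lengths exists)

Yes


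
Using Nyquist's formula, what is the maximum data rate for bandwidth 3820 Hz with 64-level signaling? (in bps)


Rate = 2 * B * log2(M) = 2 * 3820 * 6.0 = 45840.0

45840.0 bps


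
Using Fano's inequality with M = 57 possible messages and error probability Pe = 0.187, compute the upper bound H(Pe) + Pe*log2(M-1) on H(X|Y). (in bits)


H(Pe) = -Pe*log2(Pe) - (1-Pe)*log2(1-Pe) = -0.187*log2(0.187) - 0.813*log2(0.813) = 0.452332 + 0.242821 = 0.6952. Pe*log2(M-1) = 0.187*log2(56) = 1.085975. Bound = H(Pe) + Pe*log2(M-1) = 0.452332 + 0.242821 + 1.085975 = 1.7811

1.7811 bits


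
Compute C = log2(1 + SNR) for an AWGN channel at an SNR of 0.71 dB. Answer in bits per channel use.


SNR_linear = 10^(0.71/10) = 1.1776; C = log2(1 + SNR_linear) = log2(1 + 1.1776) = 1.1227

1.1227 bits/channel use


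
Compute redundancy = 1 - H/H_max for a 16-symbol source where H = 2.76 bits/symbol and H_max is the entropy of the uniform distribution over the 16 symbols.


H_max = log2(K) = log2(16) = 4.0 bits/symbol. Redundancy = 1 - H/H_max = 1 - 2.76/4.0 = 1 - 0.69 = 0.31

0.31


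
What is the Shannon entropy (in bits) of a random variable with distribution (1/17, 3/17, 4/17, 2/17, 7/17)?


H = -sum(p_i * log2(p_i)). Terms: -(1/17)*log2(1/17) = 0.240439; -(3/17)*log2(3/17) = 0.441618; -(4/17)*log2(4/17) = 0.491168; -(2/17)*log2(2/17) = 0.363231; -(7/17)*log2(7/17) = 0.527103. H = 0.240439 + 0.441618 + 0.491168 + 0.363231 + 0.527103 = 2.0636

2.0636 bits


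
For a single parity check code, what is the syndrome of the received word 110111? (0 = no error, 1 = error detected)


Syndrome = XOR of all bits = 1 XOR 1 XOR 0 XOR 1 XOR 1 XOR 1 = 1

1


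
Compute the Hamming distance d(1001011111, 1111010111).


Count differing positions: . ^ ^ . . . ^ . . . = 3 differences

3


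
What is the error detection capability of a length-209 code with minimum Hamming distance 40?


Detection capability = d_min - 1 = 40 - 1 = 39

39 errors


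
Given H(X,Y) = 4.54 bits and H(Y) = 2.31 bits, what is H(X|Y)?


H(X|Y) = H(X,Y) - H(Y) = 4.54 - 2.31 = 2.23

2.23 bits


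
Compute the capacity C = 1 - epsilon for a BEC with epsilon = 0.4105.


C = 1 - epsilon = 1 - 0.4105 = 0.5895

0.5895 bits


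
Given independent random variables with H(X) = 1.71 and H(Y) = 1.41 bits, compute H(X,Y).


For independent variables, H(X,Y) = H(X) + H(Y) = 1.71 + 1.41 = 3.12

3.12 bits


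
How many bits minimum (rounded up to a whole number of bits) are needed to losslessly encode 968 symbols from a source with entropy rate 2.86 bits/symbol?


Minimum bits >= n * H = 968 * 2.86 = 2768.48, rounded up to a whole number of bits = 2769

2769 bits


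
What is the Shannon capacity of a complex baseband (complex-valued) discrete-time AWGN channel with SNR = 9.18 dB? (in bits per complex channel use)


SNR_linear = 10^(9.18/10) = 8.2794; C = log2(1 + SNR_linear) = log2(1 + 8.2794) = 3.214

3.214 bits/channel use


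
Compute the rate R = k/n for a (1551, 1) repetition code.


Rate = k/n = 1/1551

1/1551


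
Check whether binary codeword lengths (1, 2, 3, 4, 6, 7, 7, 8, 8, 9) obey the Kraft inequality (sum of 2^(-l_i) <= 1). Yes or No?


Kraft sum = sum(2^(-l_i)) = 0.9785, need <= 1. Result: satisfied (a binary prefix-free code with these lengths exists)

Yes


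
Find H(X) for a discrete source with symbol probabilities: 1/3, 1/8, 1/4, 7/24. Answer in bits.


H = -sum(p_i * log2(p_i)). Terms: -(1/3)*log2(1/3) = 0.528321; -(1/8)*log2(1/8) = 0.375000; -(1/4)*log2(1/4) = 0.500000; -(7/24)*log2(7/24) = 0.518469. H = 0.528321 + 0.375000 + 0.500000 + 0.518469 = 1.9218

1.9218 bits


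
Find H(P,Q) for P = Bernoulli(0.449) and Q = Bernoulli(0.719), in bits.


H(P,Q) = -p*log2(q) - (1-p)*log2(1-q). -0.449*log2(0.719) = 0.213695; -0.551*log2(0.281) = 1.009078. H(P,Q) = 0.213695 + 1.009078 = 1.2228

1.2228 bits


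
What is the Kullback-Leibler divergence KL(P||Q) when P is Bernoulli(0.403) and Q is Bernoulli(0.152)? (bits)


KL = p*log2(p/q) + (1-p)*log2((1-p)/(1-q)) = 0.403*log2(0.403/0.152) + 0.597*log2(0.597/0.848) = 0.2646

0.2646 bits


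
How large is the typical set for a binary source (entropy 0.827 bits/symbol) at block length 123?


log2|A_typical| = nH = 123 * 0.827 = 101.721, so |A_typical| ~ 2^101.721 = 4.179e+30

4.179e+30


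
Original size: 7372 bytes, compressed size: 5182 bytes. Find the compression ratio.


Ratio = original / compressed = 7372 / 5182 = 1.4226

1.4226


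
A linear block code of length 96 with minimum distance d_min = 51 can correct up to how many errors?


Correction capability = floor((d-1)/2) = floor((51-1)/2) = 25

25 errors


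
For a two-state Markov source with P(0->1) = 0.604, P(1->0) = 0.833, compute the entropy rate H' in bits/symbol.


Stationary distribution: pi_0 = p10/(p01+p10) = 0.5797, pi_1 = 0.4203. Entropy rate H' = pi_0*H(p01) + pi_1*H(p10) = 0.5797*0.9686 + 0.4203*0.6508 = 0.835

0.835 bits/symbol


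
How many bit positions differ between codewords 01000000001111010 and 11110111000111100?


Count differing positions: ^ . ^ ^ . ^ ^ ^ . . ^ . . . ^ ^ . = 9 differences

9


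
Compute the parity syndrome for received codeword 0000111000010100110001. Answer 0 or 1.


Syndrome = XOR of all bits = 0 XOR 0 XOR 0 XOR 0 XOR 1 XOR 1 XOR 1 XOR 0 XOR 0 XOR 0 XOR 0 XOR 1 XOR 0 XOR 1 XOR 0 XOR 0 XOR 1 XOR 1 XOR 0 XOR 0 XOR 0 XOR 1 = 0

0


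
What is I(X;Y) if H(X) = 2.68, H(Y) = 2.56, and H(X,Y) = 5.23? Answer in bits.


I(X;Y) = H(X) + H(Y) - H(X,Y) = 2.68 + 2.56 - 5.23 = 0.01

0.01 bits


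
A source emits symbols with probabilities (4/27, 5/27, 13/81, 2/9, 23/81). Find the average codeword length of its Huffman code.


Huffman construction (repeatedly merge the two least-probable nodes; each merge adds 1 bit to every symbol beneath it): 4/27 + 13/81 = 25/81; 5/27 + 2/9 = 11/27; 23/81 + 25/81 = 16/27; 11/27 + 16/27 = 1. Resulting codeword lengths (in the order the probabilities were given): (3, 2, 3, 2, 2). L_avg = sum(p_i * l_i) = 4/27*3 + 5/27*2 + 13/81*3 + 2/9*2 + 23/81*2 = 187/81 = 2.3086

2.3086 bits


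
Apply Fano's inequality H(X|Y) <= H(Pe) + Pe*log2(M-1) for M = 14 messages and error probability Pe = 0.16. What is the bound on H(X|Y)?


H(Pe) = -Pe*log2(Pe) - (1-Pe)*log2(1-Pe) = -0.16*log2(0.16) - 0.84*log2(0.84) = 0.423017 + 0.211293 = 0.6343. Pe*log2(M-1) = 0.16*log2(13) = 0.592070. Bound = H(Pe) + Pe*log2(M-1) = 0.423017 + 0.211293 + 0.592070 = 1.2264

1.2264 bits


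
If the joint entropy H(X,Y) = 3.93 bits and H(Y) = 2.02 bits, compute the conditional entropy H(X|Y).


H(X|Y) = H(X,Y) - H(Y) = 3.93 - 2.02 = 1.91

1.91 bits


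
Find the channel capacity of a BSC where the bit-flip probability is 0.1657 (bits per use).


H(p) = -p*log2(p) - (1-p)*log2(1-p) = -0.1657*log2(0.1657) - 0.8343*log2(0.8343) = 0.429719 + 0.218054 = 0.6478. C = 1 - H(p) = 1 - 0.6478 = 0.3522

0.3522 bits


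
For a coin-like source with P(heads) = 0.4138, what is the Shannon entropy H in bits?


H = -p*log2(p) - (1-p)*log2(1-p). -0.4138*log2(0.4138) = 0.526765; -0.5862*log2(0.5862) = 0.451688. H = 0.526765 + 0.451688 = 0.9785

0.9785 bits


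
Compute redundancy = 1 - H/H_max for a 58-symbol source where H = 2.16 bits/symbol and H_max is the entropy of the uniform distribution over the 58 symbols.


H_max = log2(K) = log2(58) = 5.858 bits/symbol. Redundancy = 1 - H/H_max = 1 - 2.16/5.858 = 1 - 0.3687 = 0.6313

0.6313


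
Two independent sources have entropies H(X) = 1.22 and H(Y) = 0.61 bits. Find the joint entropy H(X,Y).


For independent variables, H(X,Y) = H(X) + H(Y) = 1.22 + 0.61 = 1.83

1.83 bits


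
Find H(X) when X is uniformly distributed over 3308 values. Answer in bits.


H = log2(n) = log2(3308) = 11.6917

11.6917 bits


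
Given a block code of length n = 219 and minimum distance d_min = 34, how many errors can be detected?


Detection capability = d_min - 1 = 34 - 1 = 33

33 errors


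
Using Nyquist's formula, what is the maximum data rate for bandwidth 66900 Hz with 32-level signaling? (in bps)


Rate = 2 * B * log2(M) = 2 * 66900 * 5.0 = 669000.0

669000.0 bps


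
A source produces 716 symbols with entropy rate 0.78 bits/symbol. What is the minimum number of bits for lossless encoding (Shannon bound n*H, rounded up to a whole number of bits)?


Minimum bits >= n * H = 716 * 0.78 = 558.48, rounded up to a whole number of bits = 559

559 bits


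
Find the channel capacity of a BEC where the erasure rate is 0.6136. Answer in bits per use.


C = 1 - epsilon = 1 - 0.6136 = 0.3864

0.3864 bits


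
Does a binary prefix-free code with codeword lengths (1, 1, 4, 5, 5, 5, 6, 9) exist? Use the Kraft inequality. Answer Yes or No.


Kraft sum = sum(2^(-l_i)) = 1.1738, need <= 1. Result: violated (a binary prefix-free code with these lengths cannot exist)

No


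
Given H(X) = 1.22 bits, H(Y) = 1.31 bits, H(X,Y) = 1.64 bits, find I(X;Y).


I(X;Y) = H(X) + H(Y) - H(X,Y) = 1.22 + 1.31 - 1.64 = 0.89

0.89 bits


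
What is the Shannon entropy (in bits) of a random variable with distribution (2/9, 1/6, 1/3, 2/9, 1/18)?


H = -sum(p_i * log2(p_i)). Terms: -(2/9)*log2(2/9) = 0.482206; -(1/6)*log2(1/6) = 0.430827; -(1/3)*log2(1/3) = 0.528321; -(2/9)*log2(2/9) = 0.482206; -(1/18)*log2(1/18) = 0.231663. H = 0.482206 + 0.430827 + 0.528321 + 0.482206 + 0.231663 = 2.1552

2.1552 bits


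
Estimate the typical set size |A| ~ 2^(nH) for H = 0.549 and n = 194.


log2|A_typical| = nH = 194 * 0.549 = 106.506, so |A_typical| ~ 2^106.506 = 1.152e+32

1.152e+32


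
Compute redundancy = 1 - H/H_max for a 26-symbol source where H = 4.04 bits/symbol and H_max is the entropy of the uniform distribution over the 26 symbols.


H_max = log2(K) = log2(26) = 4.7004 bits/symbol. Redundancy = 1 - H/H_max = 1 - 4.04/4.7004 = 1 - 0.8595 = 0.1405

0.1405


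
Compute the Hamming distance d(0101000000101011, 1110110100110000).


Count differing positions: ^ . ^ ^ ^ ^ . ^ . . . ^ ^ . ^ ^ = 10 differences

10


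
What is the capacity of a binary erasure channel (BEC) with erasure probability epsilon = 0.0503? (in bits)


C = 1 - epsilon = 1 - 0.0503 = 0.9497

0.9497 bits


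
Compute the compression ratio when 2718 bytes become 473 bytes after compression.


Ratio = original / compressed = 2718 / 473 = 5.7463

5.7463


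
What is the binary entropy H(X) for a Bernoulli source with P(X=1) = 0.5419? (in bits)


H = -p*log2(p) - (1-p)*log2(1-p). -0.5419*log2(0.5419) = 0.478986; -0.4581*log2(0.4581) = 0.515942. H = 0.478986 + 0.515942 = 0.9949

0.9949 bits


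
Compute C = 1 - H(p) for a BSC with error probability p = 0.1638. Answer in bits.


H(p) = -p*log2(p) - (1-p)*log2(1-p) = -0.1638*log2(0.1638) - 0.8362*log2(0.8362) = 0.427517 + 0.215807 = 0.6433. C = 1 - H(p) = 1 - 0.6433 = 0.3567

0.3567 bits


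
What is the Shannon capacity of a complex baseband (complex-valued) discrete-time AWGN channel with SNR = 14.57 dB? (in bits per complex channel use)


SNR_linear = 10^(14.57/10) = 28.6418; C = log2(1 + SNR_linear) = log2(1 + 28.6418) = 4.8896

4.8896 bits/channel use


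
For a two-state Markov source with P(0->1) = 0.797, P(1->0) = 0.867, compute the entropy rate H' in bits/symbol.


Stationary distribution: pi_0 = p10/(p01+p10) = 0.521, pi_1 = 0.479. Entropy rate H' = pi_0*H(p01) + pi_1*H(p10) = 0.521*0.7279 + 0.479*0.5656 = 0.6502

0.6502 bits/symbol


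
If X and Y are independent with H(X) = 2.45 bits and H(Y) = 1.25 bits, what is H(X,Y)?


For independent variables, H(X,Y) = H(X) + H(Y) = 2.45 + 1.25 = 3.7

3.7 bits


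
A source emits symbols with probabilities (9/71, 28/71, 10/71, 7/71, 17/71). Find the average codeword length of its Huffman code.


Huffman construction (repeatedly merge the two least-probable nodes; each merge adds 1 bit to every symbol beneath it): 7/71 + 9/71 = 16/71; 10/71 + 16/71 = 26/71; 17/71 + 26/71 = 43/71; 28/71 + 43/71 = 1. Resulting codeword lengths (in the order the probabilities were given): (4, 1, 3, 4, 2). L_avg = sum(p_i * l_i) = 9/71*4 + 28/71*1 + 10/71*3 + 7/71*4 + 17/71*2 = 156/71 = 2.1972

2.1972 bits


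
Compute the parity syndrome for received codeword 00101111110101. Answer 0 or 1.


Syndrome = XOR of all bits = 0 XOR 0 XOR 1 XOR 0 XOR 1 XOR 1 XOR 1 XOR 1 XOR 1 XOR 1 XOR 0 XOR 1 XOR 0 XOR 1 = 1

1


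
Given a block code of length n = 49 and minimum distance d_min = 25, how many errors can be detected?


Detection capability = d_min - 1 = 25 - 1 = 24

24 errors


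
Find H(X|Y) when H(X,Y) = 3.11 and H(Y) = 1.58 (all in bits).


H(X|Y) = H(X,Y) - H(Y) = 3.11 - 1.58 = 1.53

1.53 bits


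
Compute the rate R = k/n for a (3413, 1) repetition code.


Rate = k/n = 1/3413

1/3413


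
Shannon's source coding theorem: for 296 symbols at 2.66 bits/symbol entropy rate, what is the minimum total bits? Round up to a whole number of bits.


Minimum bits >= n * H = 296 * 2.66 = 787.36, rounded up to a whole number of bits = 788

788 bits


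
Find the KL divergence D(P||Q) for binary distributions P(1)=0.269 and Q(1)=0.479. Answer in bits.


KL = p*log2(p/q) + (1-p)*log2((1-p)/(1-q)) = 0.269*log2(0.269/0.479) + 0.731*log2(0.731/0.521) = 0.1332

0.1332 bits


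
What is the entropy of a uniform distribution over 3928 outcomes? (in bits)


H = log2(n) = log2(3928) = 11.9396

11.9396 bits


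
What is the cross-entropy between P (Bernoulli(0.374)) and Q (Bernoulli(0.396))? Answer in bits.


H(P,Q) = -p*log2(q) - (1-p)*log2(1-q). -0.374*log2(0.396) = 0.499824; -0.626*log2(0.604) = 0.455340. H(P,Q) = 0.499824 + 0.455340 = 0.9552

0.9552 bits


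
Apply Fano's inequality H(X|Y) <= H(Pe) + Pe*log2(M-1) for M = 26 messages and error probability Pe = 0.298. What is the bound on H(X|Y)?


H(Pe) = -Pe*log2(Pe) - (1-Pe)*log2(1-Pe) = -0.298*log2(0.298) - 0.702*log2(0.702) = 0.520491 + 0.358341 = 0.8788. Pe*log2(M-1) = 0.298*log2(25) = 1.383869. Bound = H(Pe) + Pe*log2(M-1) = 0.520491 + 0.358341 + 1.383869 = 2.2627

2.2627 bits


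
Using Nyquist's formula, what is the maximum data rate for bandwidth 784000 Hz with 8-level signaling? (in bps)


Rate = 2 * B * log2(M) = 2 * 784000 * 3.0 = 4704000.0

4704000.0 bps


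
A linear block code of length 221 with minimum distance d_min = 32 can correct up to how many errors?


Correction capability = floor((d-1)/2) = floor((32-1)/2) = 15

15 errors


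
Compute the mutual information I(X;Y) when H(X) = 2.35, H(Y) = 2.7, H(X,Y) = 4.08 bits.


I(X;Y) = H(X) + H(Y) - H(X,Y) = 2.35 + 2.7 - 4.08 = 0.97

0.97 bits


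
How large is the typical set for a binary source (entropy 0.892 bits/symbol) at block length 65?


log2|A_typical| = nH = 65 * 0.892 = 57.98, so |A_typical| ~ 2^57.98 = 2.843e+17

2.843e+17


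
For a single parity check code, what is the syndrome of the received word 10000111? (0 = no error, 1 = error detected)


Syndrome = XOR of all bits = 1 XOR 0 XOR 0 XOR 0 XOR 0 XOR 1 XOR 1 XOR 1 = 0

0


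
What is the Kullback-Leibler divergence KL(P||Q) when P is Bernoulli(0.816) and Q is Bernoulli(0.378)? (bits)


KL = p*log2(p/q) + (1-p)*log2((1-p)/(1-q)) = 0.816*log2(0.816/0.378) + 0.184*log2(0.184/0.622) = 0.5826

0.5826 bits


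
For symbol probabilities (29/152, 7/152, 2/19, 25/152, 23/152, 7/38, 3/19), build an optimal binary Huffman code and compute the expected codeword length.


Huffman construction (repeatedly merge the two least-probable nodes; each merge adds 1 bit to every symbol beneath it): 7/152 + 2/19 = 23/152; 23/152 + 23/152 = 23/76; 3/19 + 25/152 = 49/152; 7/38 + 29/152 = 3/8; 23/76 + 49/152 = 5/8; 3/8 + 5/8 = 1. Resulting codeword lengths (in the order the probabilities were given): (2, 4, 4, 3, 3, 2, 3). L_avg = sum(p_i * l_i) = 29/152*2 + 7/152*4 + 2/19*4 + 25/152*3 + 23/152*3 + 7/38*2 + 3/19*3 = 211/76 = 2.7763

2.7763 bits


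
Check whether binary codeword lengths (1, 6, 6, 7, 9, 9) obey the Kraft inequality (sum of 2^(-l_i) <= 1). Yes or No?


Kraft sum = sum(2^(-l_i)) = 0.543, need <= 1. Result: satisfied (a binary prefix-free code with these lengths exists)

Yes


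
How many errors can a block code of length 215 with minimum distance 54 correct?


Correction capability = floor((d-1)/2) = floor((54-1)/2) = 26

26 errors


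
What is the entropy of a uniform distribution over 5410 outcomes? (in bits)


H = log2(n) = log2(5410) = 12.4014

12.4014 bits


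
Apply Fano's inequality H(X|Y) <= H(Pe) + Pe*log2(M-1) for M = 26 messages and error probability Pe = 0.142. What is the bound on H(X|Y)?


H(Pe) = -Pe*log2(Pe) - (1-Pe)*log2(1-Pe) = -0.142*log2(0.142) - 0.858*log2(0.858) = 0.399877 + 0.189575 = 0.5895. Pe*log2(M-1) = 0.142*log2(25) = 0.659428. Bound = H(Pe) + Pe*log2(M-1) = 0.399877 + 0.189575 + 0.659428 = 1.2489

1.2489 bits


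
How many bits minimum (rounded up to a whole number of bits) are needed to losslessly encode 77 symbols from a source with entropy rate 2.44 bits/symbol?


Minimum bits >= n * H = 77 * 2.44 = 187.88, rounded up to a whole number of bits = 188

188 bits


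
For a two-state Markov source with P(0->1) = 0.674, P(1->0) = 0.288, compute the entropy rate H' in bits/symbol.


Stationary distribution: pi_0 = p10/(p01+p10) = 0.2994, pi_1 = 0.7006. Entropy rate H' = pi_0*H(p01) + pi_1*H(p10) = 0.2994*0.9108 + 0.7006*0.8661 = 0.8795

0.8795 bits/symbol


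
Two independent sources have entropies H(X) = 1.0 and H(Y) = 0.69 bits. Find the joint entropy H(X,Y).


For independent variables, H(X,Y) = H(X) + H(Y) = 1.0 + 0.69 = 1.69

1.69 bits


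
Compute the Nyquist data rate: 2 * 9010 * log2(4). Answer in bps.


Rate = 2 * B * log2(M) = 2 * 9010 * 2.0 = 36040.0

36040.0 bps


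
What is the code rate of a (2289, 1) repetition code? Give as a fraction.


Rate = k/n = 1/2289

1/2289


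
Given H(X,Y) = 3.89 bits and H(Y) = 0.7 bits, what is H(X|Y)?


H(X|Y) = H(X,Y) - H(Y) = 3.89 - 0.7 = 3.19

3.19 bits


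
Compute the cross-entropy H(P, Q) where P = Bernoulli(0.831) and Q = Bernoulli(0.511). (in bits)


H(P,Q) = -p*log2(q) - (1-p)*log2(1-q). -0.831*log2(0.511) = 0.804911; -0.169*log2(0.489) = 0.174424. H(P,Q) = 0.804911 + 0.174424 = 0.9793

0.9793 bits


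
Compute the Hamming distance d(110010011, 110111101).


Count differing positions: . . . ^ . ^ ^ ^ . = 4 differences

4


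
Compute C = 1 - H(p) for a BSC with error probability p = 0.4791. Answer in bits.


H(p) = -p*log2(p) - (1-p)*log2(1-p) = -0.4791*log2(0.4791) - 0.5209*log2(0.5209) = 0.508613 + 0.490126 = 0.9987. C = 1 - H(p) = 1 - 0.9987 = 0.0013

0.0013 bits


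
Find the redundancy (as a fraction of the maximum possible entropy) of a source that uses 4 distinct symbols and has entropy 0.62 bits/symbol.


H_max = log2(K) = log2(4) = 2.0 bits/symbol. Redundancy = 1 - H/H_max = 1 - 0.62/2.0 = 1 - 0.31 = 0.69

0.69


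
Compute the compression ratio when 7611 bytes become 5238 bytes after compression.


Ratio = original / compressed = 7611 / 5238 = 1.453

1.453


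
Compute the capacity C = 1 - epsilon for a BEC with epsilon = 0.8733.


C = 1 - epsilon = 1 - 0.8733 = 0.1267

0.1267 bits


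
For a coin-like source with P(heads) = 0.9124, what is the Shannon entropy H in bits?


H = -p*log2(p) - (1-p)*log2(1-p). -0.9124*log2(0.9124) = 0.120676; -0.0876*log2(0.0876) = 0.307732. H = 0.120676 + 0.307732 = 0.4284

0.4284 bits


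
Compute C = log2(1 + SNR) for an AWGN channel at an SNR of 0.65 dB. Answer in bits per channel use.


SNR_linear = 10^(0.65/10) = 1.1614; C = log2(1 + SNR_linear) = log2(1 + 1.1614) = 1.112

1.112 bits/channel use


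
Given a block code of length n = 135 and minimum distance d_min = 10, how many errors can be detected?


Detection capability = d_min - 1 = 10 - 1 = 9

9 errors


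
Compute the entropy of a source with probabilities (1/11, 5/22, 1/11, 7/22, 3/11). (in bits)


H = -sum(p_i * log2(p_i)). Terms: -(1/11)*log2(1/11) = 0.314494; -(5/22)*log2(5/22) = 0.485796; -(1/11)*log2(1/11) = 0.314494; -(7/22)*log2(7/22) = 0.525661; -(3/11)*log2(3/11) = 0.511219. H = 0.314494 + 0.485796 + 0.314494 + 0.525661 + 0.511219 = 2.1517

2.1517 bits


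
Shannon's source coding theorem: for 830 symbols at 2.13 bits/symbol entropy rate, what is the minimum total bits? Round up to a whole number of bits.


Minimum bits >= n * H = 830 * 2.13 = 1767.9, rounded up to a whole number of bits = 1768

1768 bits


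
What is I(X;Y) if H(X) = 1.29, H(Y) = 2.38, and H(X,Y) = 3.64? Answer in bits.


I(X;Y) = H(X) + H(Y) - H(X,Y) = 1.29 + 2.38 - 3.64 = 0.03

0.03 bits


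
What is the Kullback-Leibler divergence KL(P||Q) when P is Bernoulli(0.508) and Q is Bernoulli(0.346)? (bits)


KL = p*log2(p/q) + (1-p)*log2((1-p)/(1-q)) = 0.508*log2(0.508/0.346) + 0.492*log2(0.492/0.654) = 0.0794

0.0794 bits


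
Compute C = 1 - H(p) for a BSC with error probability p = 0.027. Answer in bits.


H(p) = -p*log2(p) - (1-p)*log2(1-p) = -0.027*log2(0.027) - 0.973*log2(0.973) = 0.140694 + 0.038422 = 0.1791. C = 1 - H(p) = 1 - 0.1791 = 0.8209

0.8209 bits


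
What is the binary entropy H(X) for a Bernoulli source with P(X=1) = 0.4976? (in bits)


H = -p*log2(p) - (1-p)*log2(1-p). -0.4976*log2(0.4976) = 0.501054; -0.5024*log2(0.5024) = 0.498929. H = 0.501054 + 0.498929 = 1.0

1.0 bits


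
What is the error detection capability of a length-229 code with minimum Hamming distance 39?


Detection capability = d_min - 1 = 39 - 1 = 38

38 errors


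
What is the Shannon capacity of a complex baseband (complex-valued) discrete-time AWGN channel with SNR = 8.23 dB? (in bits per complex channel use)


SNR_linear = 10^(8.23/10) = 6.6527; C = log2(1 + SNR_linear) = log2(1 + 6.6527) = 2.936

2.936 bits/channel use


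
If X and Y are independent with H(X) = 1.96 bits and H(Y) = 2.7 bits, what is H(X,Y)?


For independent variables, H(X,Y) = H(X) + H(Y) = 1.96 + 2.7 = 4.66

4.66 bits


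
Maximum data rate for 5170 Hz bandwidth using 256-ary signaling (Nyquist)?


Rate = 2 * B * log2(M) = 2 * 5170 * 8.0 = 82720.0

82720.0 bps


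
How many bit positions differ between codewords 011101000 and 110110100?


Count differing positions: ^ . ^ . ^ ^ ^ . . = 5 differences

5


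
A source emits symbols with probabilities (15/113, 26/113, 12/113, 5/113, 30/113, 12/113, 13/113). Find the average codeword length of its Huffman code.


Huffman construction (repeatedly merge the two least-probable nodes; each merge adds 1 bit to every symbol beneath it): 5/113 + 12/113 = 17/113; 12/113 + 13/113 = 25/113; 15/113 + 17/113 = 32/113; 25/113 + 26/113 = 51/113; 30/113 + 32/113 = 62/113; 51/113 + 62/113 = 1. Resulting codeword lengths (in the order the probabilities were given): (3, 2, 4, 4, 2, 3, 3). L_avg = sum(p_i * l_i) = 15/113*3 + 26/113*2 + 12/113*4 + 5/113*4 + 30/113*2 + 12/113*3 + 13/113*3 = 300/113 = 2.6549

2.6549 bits


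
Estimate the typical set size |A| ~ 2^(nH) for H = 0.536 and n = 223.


log2|A_typical| = nH = 223 * 0.536 = 119.528, so |A_typical| ~ 2^119.528 = 9.583e+35

9.583e+35


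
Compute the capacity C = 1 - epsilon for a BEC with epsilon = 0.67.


C = 1 - epsilon = 1 - 0.67 = 0.33

0.33 bits


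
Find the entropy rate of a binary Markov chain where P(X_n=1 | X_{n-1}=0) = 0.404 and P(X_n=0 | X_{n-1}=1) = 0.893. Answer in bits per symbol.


Stationary distribution: pi_0 = p10/(p01+p10) = 0.6885, pi_1 = 0.3115. Entropy rate H' = pi_0*H(p01) + pi_1*H(p10) = 0.6885*0.9732 + 0.3115*0.4908 = 0.823

0.823 bits/symbol


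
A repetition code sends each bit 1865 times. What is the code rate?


Rate = k/n = 1/1865

1/1865


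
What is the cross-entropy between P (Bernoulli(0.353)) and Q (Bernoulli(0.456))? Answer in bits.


H(P,Q) = -p*log2(q) - (1-p)*log2(1-q). -0.353*log2(0.456) = 0.399912; -0.647*log2(0.544) = 0.568274. H(P,Q) = 0.399912 + 0.568274 = 0.9682

0.9682 bits
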